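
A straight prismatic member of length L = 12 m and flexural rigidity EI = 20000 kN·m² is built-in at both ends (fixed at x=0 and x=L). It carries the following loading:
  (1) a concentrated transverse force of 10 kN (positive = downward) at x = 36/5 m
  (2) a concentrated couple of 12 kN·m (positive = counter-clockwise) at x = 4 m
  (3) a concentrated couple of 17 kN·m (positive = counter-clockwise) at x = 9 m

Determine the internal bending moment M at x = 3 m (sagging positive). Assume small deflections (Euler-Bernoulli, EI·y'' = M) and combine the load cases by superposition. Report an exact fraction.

Load 1 — point force P=10 kN at a=36/5 m (b=L-a=24/5):
  M_1 = Pb²(3a+b)x/L³ - Pab²/L²  [x≤a] = 10·(24/5)²·(3·(36/5)+(24/5))·3/12³ - 10·(36/5)·(24/5)²/12² = -24/25 kN·m
Load 2 — applied couple M₀=12 kN·m at a=4 m (b=L-a=8):
  M_2 = R_Ax - M_A  [x≤a] with R_A=4/3, M_A=0 = (4/3)·3 - 0 = 4 kN·m
Load 3 — applied couple M₀=17 kN·m at a=9 m (b=L-a=3):
  M_3 = R_Ax - M_A  [x≤a] with R_A=51/32, M_A=85/16 = (51/32)·3 - (85/16) = -17/32 kN·m
Superposition: M = Σ M_i = 2007/800 kN·m ≈ 2.508750 kN·m

M(3) = 2007/800 kN·m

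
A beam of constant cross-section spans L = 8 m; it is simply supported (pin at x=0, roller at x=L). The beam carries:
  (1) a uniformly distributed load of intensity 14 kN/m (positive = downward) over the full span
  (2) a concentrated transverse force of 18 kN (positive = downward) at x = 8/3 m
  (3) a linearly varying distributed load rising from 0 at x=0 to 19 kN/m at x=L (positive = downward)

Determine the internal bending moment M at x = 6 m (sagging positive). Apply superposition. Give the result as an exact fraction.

M(6) = 325/2 kN·m

Load 1 — uniform load w=14 kN/m over full span:
  M_1 = wx(L-x)/2 = 14·6·(8-6)/2 = 84 kN·m
Load 2 — point force P=18 kN at a=8/3 m (b=L-a=16/3):
  M_2 = Pa(L-x)/L  [x>a] = 18·(8/3)·(8-6)/8 = 12 kN·m
Load 3 — triangular load w₀=19 kN/m (0→w₀ over full span):
  M_3 = w₀Lx/6 - w₀x³/(6L) = 19·8·6/6 - 19·6³/(6·8) = 133/2 kN·m
Superposition: M = Σ M_i = 325/2 kN·m ≈ 162.500000 kN·m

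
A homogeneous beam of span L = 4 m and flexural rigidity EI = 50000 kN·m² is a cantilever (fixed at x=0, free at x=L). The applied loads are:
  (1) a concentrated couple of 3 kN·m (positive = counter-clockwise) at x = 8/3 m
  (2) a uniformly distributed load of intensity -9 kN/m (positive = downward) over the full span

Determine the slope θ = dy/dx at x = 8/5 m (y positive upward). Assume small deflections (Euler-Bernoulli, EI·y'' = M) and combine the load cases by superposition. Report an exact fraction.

θ(8/5) = 1251/781250 rad

Load 1 — applied couple M₀=3 kN·m at a=8/3 m (b=L-a=4/3):
  θ_1 = M₀x/EI  [x≤a] = 3·(8/5)/50000 = 3/31250 rad
Load 2 — uniform load w=-9 kN/m over full span:
  θ_2 = -wx(x²-3Lx+3L²)/(6EI) = -(-9)·(8/5)·((8/5)²-3·4·(8/5)+3·4²)/(6·50000) = 588/390625 rad
Superposition: θ = Σ θ_i = 1251/781250 rad ≈ 0.001601 rad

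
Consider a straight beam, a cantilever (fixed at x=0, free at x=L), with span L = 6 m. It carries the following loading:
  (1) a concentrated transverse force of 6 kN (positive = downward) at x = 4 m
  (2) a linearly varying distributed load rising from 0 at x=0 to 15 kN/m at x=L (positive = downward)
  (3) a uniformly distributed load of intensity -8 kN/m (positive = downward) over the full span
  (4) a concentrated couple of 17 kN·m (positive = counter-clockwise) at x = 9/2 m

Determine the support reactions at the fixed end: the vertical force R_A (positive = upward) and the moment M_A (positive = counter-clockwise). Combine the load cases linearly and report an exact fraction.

Load 1 — point force P=6 kN at a=4 m (b=L-a=2):
  R_A = P = 6 kN
  M_A = Pa = 6·4 = 24 kN·m
Load 2 — triangular load w₀=15 kN/m (0→w₀ over full span):
  R_A = w₀L/2 = 15·6/2 = 45 kN
  M_A = w₀L²/3 = 15·6²/3 = 180 kN·m
Load 3 — uniform load w=-8 kN/m over full span:
  R_A = wL = (-8)·6 = -48 kN
  M_A = wL²/2 = (-8)·6²/2 = -144 kN·m
Load 4 — applied couple M₀=17 kN·m at a=9/2 m (b=L-a=3/2):
  R_A = 0 kN
  M_A = -M₀ = -17 kN·m
Superposition: R_A = 3 kN, M_A = 43 kN·m

R_A = 3 kN, M_A = 43 kN·m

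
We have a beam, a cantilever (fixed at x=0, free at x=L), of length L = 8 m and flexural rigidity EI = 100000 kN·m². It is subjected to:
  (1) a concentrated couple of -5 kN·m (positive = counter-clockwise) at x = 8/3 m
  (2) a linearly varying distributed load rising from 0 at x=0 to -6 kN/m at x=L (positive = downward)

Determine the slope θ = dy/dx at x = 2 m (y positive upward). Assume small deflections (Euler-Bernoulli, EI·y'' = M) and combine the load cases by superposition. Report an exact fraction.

θ(2) = 397/200000 rad

Load 1 — applied couple M₀=-5 kN·m at a=8/3 m (b=L-a=16/3):
  θ_1 = M₀x/EI  [x≤a] = (-5)·2/100000 = -1/10000 rad
Load 2 — triangular load w₀=-6 kN/m (0→w₀ over full span):
  θ_2 = (w₀Lx²/4-w₀L²x/3-w₀x⁴/(24L))/EI = ((-6)·8·2²/4-(-6)·8²·2/3-(-6)·2⁴/(24·8))/100000 = 417/200000 rad
Superposition: θ = Σ θ_i = 397/200000 rad ≈ 0.001985 rad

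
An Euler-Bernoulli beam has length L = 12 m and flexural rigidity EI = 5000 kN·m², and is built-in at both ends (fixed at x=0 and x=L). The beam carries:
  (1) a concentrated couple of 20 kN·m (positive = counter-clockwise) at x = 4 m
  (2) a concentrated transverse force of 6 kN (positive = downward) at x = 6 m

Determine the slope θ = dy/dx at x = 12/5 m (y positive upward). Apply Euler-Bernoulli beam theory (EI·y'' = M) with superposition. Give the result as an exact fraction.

θ(12/5) = -41/31250 rad

Load 1 — applied couple M₀=20 kN·m at a=4 m (b=L-a=8):
  θ_1 = (R_Ax²/2 - M_Ax)/EI  [x≤a] with R_A=20/9, M_A=0 = ((20/9)·(12/5)²/2 - 0·(12/5))/5000 = 4/3125 rad
Load 2 — point force P=6 kN at a=6 m (b=L-a=6):
  θ_2 = -Pb²x(2aL-(3a+b)x)/(2L³EI)  [x≤a] = -6·6²·(12/5)·(2·6·12-(3·6+6)·(12/5))/(2·12³·5000) = -81/31250 rad
Superposition: θ = Σ θ_i = -41/31250 rad ≈ -0.001312 rad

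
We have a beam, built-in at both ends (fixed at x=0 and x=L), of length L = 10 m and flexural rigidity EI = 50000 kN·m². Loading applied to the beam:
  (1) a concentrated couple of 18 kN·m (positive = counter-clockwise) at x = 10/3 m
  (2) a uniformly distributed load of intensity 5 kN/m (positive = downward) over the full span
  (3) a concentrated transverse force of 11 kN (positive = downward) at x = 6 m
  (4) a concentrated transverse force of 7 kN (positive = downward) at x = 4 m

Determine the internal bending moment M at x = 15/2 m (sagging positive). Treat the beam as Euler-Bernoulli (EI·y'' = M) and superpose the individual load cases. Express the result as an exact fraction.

Load 1 — applied couple M₀=18 kN·m at a=10/3 m (b=L-a=20/3):
  M_1 = R_Ax - M_A - M₀  [x>a] with R_A=12/5, M_A=0 = (12/5)·(15/2) - 0 - 18 = 0 kN·m
Load 2 — uniform load w=5 kN/m over full span:
  M_2 = wLx/2 - wL²/12 - wx²/2 = 5·10·(15/2)/2 - 5·10²/12 - 5·(15/2)²/2 = 125/24 kN·m
Load 3 — point force P=11 kN at a=6 m (b=L-a=4):
  M_3 = Pa²(a+3b)(L-x)/L³ - Pa²b/L²  [x>a] = 11·6²·(6+3·4)·(10-(15/2))/10³ - 11·6²·4/10² = 99/50 kN·m
Load 4 — point force P=7 kN at a=4 m (b=L-a=6):
  M_4 = Pa²(a+3b)(L-x)/L³ - Pa²b/L²  [x>a] = 7·4²·(4+3·6)·(10-(15/2))/10³ - 7·4²·6/10² = -14/25 kN·m
Superposition: M = Σ M_i = 3977/600 kN·m ≈ 6.628333 kN·m

M(15/2) = 3977/600 kN·m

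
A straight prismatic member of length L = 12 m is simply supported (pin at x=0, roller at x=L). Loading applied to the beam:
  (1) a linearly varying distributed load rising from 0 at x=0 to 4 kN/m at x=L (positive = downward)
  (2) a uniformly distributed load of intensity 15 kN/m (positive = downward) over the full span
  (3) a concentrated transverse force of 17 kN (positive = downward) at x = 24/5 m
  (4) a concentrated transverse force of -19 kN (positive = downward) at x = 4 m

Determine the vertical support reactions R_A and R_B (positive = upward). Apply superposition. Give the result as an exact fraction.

Load 1 — triangular load w₀=4 kN/m (0→w₀ over full span):
  R_A = w₀L/6 = 4·12/6 = 8 kN
  R_B = w₀L/3 = 4·12/3 = 16 kN
Load 2 — uniform load w=15 kN/m over full span:
  R_A = wL/2 = 15·12/2 = 90 kN
  R_B = wL/2 = 15·12/2 = 90 kN
Load 3 — point force P=17 kN at a=24/5 m (b=L-a=36/5):
  R_A = Pb/L = 17·(36/5)/12 = 51/5 kN
  R_B = Pa/L = 17·(24/5)/12 = 34/5 kN
Load 4 — point force P=-19 kN at a=4 m (b=L-a=8):
  R_A = Pb/L = (-19)·8/12 = -38/3 kN
  R_B = Pa/L = (-19)·4/12 = -19/3 kN
Superposition: R_A = 1433/15 kN, R_B = 1597/15 kN

R_A = 1433/15 kN, R_B = 1597/15 kN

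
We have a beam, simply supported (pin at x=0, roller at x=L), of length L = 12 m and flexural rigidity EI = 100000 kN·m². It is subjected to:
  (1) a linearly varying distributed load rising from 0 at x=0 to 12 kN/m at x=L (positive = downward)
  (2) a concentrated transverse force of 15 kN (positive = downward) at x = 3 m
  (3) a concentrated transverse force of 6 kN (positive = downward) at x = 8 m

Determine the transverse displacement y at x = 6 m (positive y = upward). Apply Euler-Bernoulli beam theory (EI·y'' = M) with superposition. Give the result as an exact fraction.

y(6) = -8701/400000 m

Load 1 — triangular load w₀=12 kN/m (0→w₀ over full span):
  y_1 = -w₀x(7L⁴-10L²x²+3x⁴)/(360LEI) = -12·6·(7·12⁴-10·12²·6²+3·6⁴)/(360·12·100000) = -81/5000 m
Load 2 — point force P=15 kN at a=3 m (b=L-a=9):
  y_2 = -Pa(L-x)(2Lx-a²-x²)/(6LEI)  [x>a] = -15·3·(12-6)·(2·12·6-3²-6²)/(6·12·100000) = -297/80000 m
Load 3 — point force P=6 kN at a=8 m (b=L-a=4):
  y_3 = -Pbx(L²-b²-x²)/(6LEI)  [x≤a] = -6·4·6·(12²-4²-6²)/(6·12·100000) = -23/12500 m
Superposition: y = Σ y_i = -8701/400000 m ≈ -0.021753 m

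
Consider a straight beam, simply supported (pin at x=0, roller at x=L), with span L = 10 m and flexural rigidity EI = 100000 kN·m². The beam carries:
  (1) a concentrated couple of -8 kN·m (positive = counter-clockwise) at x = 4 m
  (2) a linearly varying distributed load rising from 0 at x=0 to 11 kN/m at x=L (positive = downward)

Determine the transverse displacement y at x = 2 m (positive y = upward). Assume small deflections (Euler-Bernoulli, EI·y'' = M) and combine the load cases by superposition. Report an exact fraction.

y(2) = -1907/468750 m

Load 1 — applied couple M₀=-8 kN·m at a=4 m (b=L-a=6):
  y_1 = (M₀x³/(6L)+C₁x)/EI  [x≤a] with C₁=M₀(3b²-L²)/(6L)=-16/15 = ((-8)·2³/(6·10)+(-16/15)·2)/100000 = -1/31250 m
Load 2 — triangular load w₀=11 kN/m (0→w₀ over full span):
  y_2 = -w₀x(7L⁴-10L²x²+3x⁴)/(360LEI) = -11·2·(7·10⁴-10·10²·2²+3·2⁴)/(360·10·100000) = -946/234375 m
Superposition: y = Σ y_i = -1907/468750 m ≈ -0.004068 m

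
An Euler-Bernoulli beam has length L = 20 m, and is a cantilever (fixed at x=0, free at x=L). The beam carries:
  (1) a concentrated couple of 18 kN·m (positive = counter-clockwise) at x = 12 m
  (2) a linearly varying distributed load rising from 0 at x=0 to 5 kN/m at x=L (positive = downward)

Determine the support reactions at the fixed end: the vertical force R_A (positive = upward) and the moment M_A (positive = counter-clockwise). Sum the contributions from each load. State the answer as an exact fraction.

Load 1 — applied couple M₀=18 kN·m at a=12 m (b=L-a=8):
  R_A = 0 kN
  M_A = -M₀ = -18 kN·m
Load 2 — triangular load w₀=5 kN/m (0→w₀ over full span):
  R_A = w₀L/2 = 5·20/2 = 50 kN
  M_A = w₀L²/3 = 5·20²/3 = 2000/3 kN·m
Superposition: R_A = 50 kN, M_A = 1946/3 kN·m

R_A = 50 kN, M_A = 1946/3 kN·m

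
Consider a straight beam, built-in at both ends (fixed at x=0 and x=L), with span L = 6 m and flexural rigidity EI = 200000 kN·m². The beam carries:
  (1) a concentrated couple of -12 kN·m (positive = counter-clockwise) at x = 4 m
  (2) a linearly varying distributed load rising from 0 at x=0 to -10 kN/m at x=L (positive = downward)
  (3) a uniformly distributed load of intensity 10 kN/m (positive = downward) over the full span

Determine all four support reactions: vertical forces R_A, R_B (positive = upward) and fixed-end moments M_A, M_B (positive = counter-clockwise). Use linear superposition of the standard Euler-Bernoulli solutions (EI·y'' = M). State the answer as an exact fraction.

Load 1 — applied couple M₀=-12 kN·m at a=4 m (b=L-a=2):
  R_A = 6M₀ab/L³ = 6·(-12)·4·2/6³ = -8/3 kN
  M_A = M₀b(2a-b)/L² = (-12)·2·(2·4-2)/6² = -4 kN·m
  R_B = -6M₀ab/L³ = -6·(-12)·4·2/6³ = 8/3 kN
  M_B = M₀a(2b-a)/L² = (-12)·4·(2·2-4)/6² = 0 kN·m
Load 2 — triangular load w₀=-10 kN/m (0→w₀ over full span):
  R_A = 3w₀L/20 = 3·(-10)·6/20 = -9 kN
  M_A = w₀L²/30 = (-10)·6²/30 = -12 kN·m
  R_B = 7w₀L/20 = 7·(-10)·6/20 = -21 kN
  M_B = -w₀L²/20 = -(-10)·6²/20 = 18 kN·m
Load 3 — uniform load w=10 kN/m over full span:
  R_A = wL/2 = 10·6/2 = 30 kN
  M_A = wL²/12 = 10·6²/12 = 30 kN·m
  R_B = wL/2 = 10·6/2 = 30 kN
  M_B = -wL²/12 = -10·6²/12 = -30 kN·m
Superposition: R_A = 55/3 kN, M_A = 14 kN·m, R_B = 35/3 kN, M_B = -12 kN·m

R_A = 55/3 kN, M_A = 14 kN·m, R_B = 35/3 kN, M_B = -12 kN·m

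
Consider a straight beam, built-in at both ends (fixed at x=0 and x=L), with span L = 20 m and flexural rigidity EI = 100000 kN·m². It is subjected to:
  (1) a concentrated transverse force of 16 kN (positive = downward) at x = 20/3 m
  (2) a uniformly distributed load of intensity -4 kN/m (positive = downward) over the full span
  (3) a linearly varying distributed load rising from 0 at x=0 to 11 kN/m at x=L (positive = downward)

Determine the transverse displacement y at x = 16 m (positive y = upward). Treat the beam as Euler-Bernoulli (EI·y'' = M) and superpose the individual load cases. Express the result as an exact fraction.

Load 1 — point force P=16 kN at a=20/3 m (b=L-a=40/3):
  y_1 = -Pa²(L-x)²(3bL-(3b+a)(L-x))/(6L³EI)  [x>a] = -16·(20/3)²·(20-16)²·(3·(40/3)·20-(3·(40/3)+(20/3))·(20-16))/(6·20³·100000) = -368/253125 m
Load 2 — uniform load w=-4 kN/m over full span:
  y_2 = -wx²(L-x)²/(24EI) = -(-4)·16²·(20-16)²/(24·100000) = 64/9375 m
Load 3 — triangular load w₀=11 kN/m (0→w₀ over full span):
  y_3 = -w₀x²(L-x)²(x+2L)/(120LEI) = -11·16²·(20-16)²·(16+2·20)/(120·20·100000) = -2464/234375 m
Superposition: y = Σ y_i = -32528/6328125 m ≈ -0.005140 m

y(16) = -32528/6328125 m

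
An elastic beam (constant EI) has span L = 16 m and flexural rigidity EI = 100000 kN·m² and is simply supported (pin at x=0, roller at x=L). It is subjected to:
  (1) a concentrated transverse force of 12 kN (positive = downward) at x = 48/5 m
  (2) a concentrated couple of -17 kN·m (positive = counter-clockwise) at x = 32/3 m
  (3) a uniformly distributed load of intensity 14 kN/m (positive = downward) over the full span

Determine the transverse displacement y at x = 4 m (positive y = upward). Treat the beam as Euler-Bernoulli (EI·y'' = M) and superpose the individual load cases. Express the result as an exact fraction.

Load 1 — point force P=12 kN at a=48/5 m (b=L-a=32/5):
  y_1 = -Pbx(L²-b²-x²)/(6LEI)  [x≤a] = -12·(32/5)·4·(16²-(32/5)²-4²)/(6·16·100000) = -2488/390625 m
Load 2 — applied couple M₀=-17 kN·m at a=32/3 m (b=L-a=16/3):
  y_2 = (M₀x³/(6L)+C₁x)/EI  [x≤a] with C₁=M₀(3b²-L²)/(6L)=272/9 = ((-17)·4³/(6·16)+(272/9)·4)/100000 = 493/450000 m
Load 3 — uniform load w=14 kN/m over full span:
  y_3 = -wx(L³-2Lx²+x³)/(24EI) = -14·4·(16³-2·16·4²+4³)/(24·100000) = -266/3125 m
Superposition: y = Σ y_i = -5084647/56250000 m ≈ -0.090394 m

y(4) = -5084647/56250000 m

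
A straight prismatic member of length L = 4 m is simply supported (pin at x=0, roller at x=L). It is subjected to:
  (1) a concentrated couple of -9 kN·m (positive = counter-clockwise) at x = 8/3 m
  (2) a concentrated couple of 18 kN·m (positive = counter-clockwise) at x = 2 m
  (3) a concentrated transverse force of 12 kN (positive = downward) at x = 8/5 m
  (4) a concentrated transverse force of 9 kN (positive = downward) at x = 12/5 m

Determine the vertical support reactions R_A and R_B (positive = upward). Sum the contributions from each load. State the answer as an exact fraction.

R_A = 261/20 kN, R_B = 159/20 kN

Load 1 — applied couple M₀=-9 kN·m at a=8/3 m (b=L-a=4/3):
  R_A = M₀/L = (-9)/4 = -9/4 kN
  R_B = -M₀/L = -(-9)/4 = 9/4 kN
Load 2 — applied couple M₀=18 kN·m at a=2 m (b=L-a=2):
  R_A = M₀/L = 18/4 = 9/2 kN
  R_B = -M₀/L = -18/4 = -9/2 kN
Load 3 — point force P=12 kN at a=8/5 m (b=L-a=12/5):
  R_A = Pb/L = 12·(12/5)/4 = 36/5 kN
  R_B = Pa/L = 12·(8/5)/4 = 24/5 kN
Load 4 — point force P=9 kN at a=12/5 m (b=L-a=8/5):
  R_A = Pb/L = 9·(8/5)/4 = 18/5 kN
  R_B = Pa/L = 9·(12/5)/4 = 27/5 kN
Superposition: R_A = 261/20 kN, R_B = 159/20 kN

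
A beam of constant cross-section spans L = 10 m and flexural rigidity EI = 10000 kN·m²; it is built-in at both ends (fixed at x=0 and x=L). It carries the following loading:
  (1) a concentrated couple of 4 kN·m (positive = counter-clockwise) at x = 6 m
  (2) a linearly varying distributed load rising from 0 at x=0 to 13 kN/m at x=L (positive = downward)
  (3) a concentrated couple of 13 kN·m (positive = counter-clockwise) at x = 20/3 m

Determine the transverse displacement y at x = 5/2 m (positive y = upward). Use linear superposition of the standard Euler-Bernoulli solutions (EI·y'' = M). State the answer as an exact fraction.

Load 1 — applied couple M₀=4 kN·m at a=6 m (b=L-a=4):
  y_1 = (R_Ax³/6 - M_Ax²/2)/EI  [x≤a] with R_A=72/125, M_A=32/25 = ((72/125)·(5/2)³/6 - (32/25)·(5/2)²/2)/10000 = -1/4000 m
Load 2 — triangular load w₀=13 kN/m (0→w₀ over full span):
  y_2 = -w₀x²(L-x)²(x+2L)/(120LEI) = -13·(5/2)²·(10-(5/2))²·((5/2)+2·10)/(120·10·10000) = -351/40960 m
Load 3 — applied couple M₀=13 kN·m at a=20/3 m (b=L-a=10/3):
  y_3 = (R_Ax³/6 - M_Ax²/2)/EI  [x≤a] with R_A=26/15, M_A=13/3 = ((26/15)·(5/2)³/6 - (13/3)·(5/2)²/2)/10000 = -13/14400 m
Superposition: y = Σ y_i = -89599/9216000 m ≈ -0.009722 m

y(5/2) = -89599/9216000 m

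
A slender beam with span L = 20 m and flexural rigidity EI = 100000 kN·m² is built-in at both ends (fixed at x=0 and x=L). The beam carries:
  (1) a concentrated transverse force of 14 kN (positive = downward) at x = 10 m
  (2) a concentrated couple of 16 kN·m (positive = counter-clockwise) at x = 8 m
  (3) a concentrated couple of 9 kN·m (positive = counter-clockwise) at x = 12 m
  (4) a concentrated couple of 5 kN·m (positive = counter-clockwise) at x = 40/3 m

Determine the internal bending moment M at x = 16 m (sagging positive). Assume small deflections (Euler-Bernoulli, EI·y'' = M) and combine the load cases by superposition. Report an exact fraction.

Load 1 — point force P=14 kN at a=10 m (b=L-a=10):
  M_1 = Pa²(a+3b)(L-x)/L³ - Pa²b/L²  [x>a] = 14·10²·(10+3·10)·(20-16)/20³ - 14·10²·10/20² = -7 kN·m
Load 2 — applied couple M₀=16 kN·m at a=8 m (b=L-a=12):
  M_2 = R_Ax - M_A - M₀  [x>a] with R_A=144/125, M_A=48/25 = (144/125)·16 - (48/25) - 16 = 64/125 kN·m
Load 3 — applied couple M₀=9 kN·m at a=12 m (b=L-a=8):
  M_3 = R_Ax - M_A - M₀  [x>a] with R_A=81/125, M_A=72/25 = (81/125)·16 - (72/25) - 9 = -189/125 kN·m
Load 4 — applied couple M₀=5 kN·m at a=40/3 m (b=L-a=20/3):
  M_4 = R_Ax - M_A - M₀  [x>a] with R_A=1/3, M_A=5/3 = (1/3)·16 - (5/3) - 5 = -4/3 kN·m
Superposition: M = Σ M_i = -28/3 kN·m ≈ -9.333333 kN·m

M(16) = -28/3 kN·m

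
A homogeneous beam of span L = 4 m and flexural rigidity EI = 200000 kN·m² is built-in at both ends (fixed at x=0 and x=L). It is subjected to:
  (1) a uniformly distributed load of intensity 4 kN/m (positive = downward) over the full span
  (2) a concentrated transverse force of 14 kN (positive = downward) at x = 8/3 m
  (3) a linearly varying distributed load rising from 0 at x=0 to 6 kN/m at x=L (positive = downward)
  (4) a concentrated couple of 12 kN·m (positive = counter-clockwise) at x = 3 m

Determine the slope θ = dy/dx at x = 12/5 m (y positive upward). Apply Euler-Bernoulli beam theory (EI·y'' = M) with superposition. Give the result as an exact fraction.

Load 1 — uniform load w=4 kN/m over full span:
  θ_1 = -wx(L-x)(L-2x)/(12EI) = -4·(12/5)·(4-(12/5))·(4-2·(12/5))/(12·200000) = 2/390625 rad
Load 2 — point force P=14 kN at a=8/3 m (b=L-a=4/3):
  θ_2 = -Pb²x(2aL-(3a+b)x)/(2L³EI)  [x≤a] = -14·(4/3)²·(12/5)·(2·(8/3)·4-(3·(8/3)+(4/3))·(12/5))/(2·4³·200000) = 7/2812500 rad
Load 3 — triangular load w₀=6 kN/m (0→w₀ over full span):
  θ_3 = -w₀(2x(L-x)(L-2x)(x+2L)+x²(L-x)²)/(120LEI) = -6·(2·(12/5)·(4-(12/5))·(4-2·(12/5))·((12/5)+2·4)+(12/5)²·(4-(12/5))²)/(120·4·200000) = 6/1953125 rad
Load 4 — applied couple M₀=12 kN·m at a=3 m (b=L-a=1):
  θ_4 = (R_Ax²/2 - M_Ax)/EI  [x≤a] with R_A=27/8, M_A=15/4 = ((27/8)·(12/5)²/2 - (15/4)·(12/5))/200000 = 9/2500000 rad
Superposition: θ = Σ θ_i = 8033/562500000 rad ≈ 0.000014 rad

θ(12/5) = 8033/562500000 rad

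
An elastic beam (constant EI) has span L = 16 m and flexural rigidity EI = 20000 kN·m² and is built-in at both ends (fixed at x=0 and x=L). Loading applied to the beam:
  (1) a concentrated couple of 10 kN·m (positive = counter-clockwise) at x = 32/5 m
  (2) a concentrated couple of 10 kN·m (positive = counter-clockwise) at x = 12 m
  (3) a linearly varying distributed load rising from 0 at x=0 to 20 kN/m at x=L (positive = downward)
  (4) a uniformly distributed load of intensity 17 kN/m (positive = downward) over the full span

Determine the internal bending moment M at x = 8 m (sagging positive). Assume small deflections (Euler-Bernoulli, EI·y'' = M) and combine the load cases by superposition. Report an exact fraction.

Load 1 — applied couple M₀=10 kN·m at a=32/5 m (b=L-a=48/5):
  M_1 = R_Ax - M_A - M₀  [x>a] with R_A=9/10, M_A=6/5 = (9/10)·8 - (6/5) - 10 = -4 kN·m
Load 2 — applied couple M₀=10 kN·m at a=12 m (b=L-a=4):
  M_2 = R_Ax - M_A  [x≤a] with R_A=45/64, M_A=25/8 = (45/64)·8 - (25/8) = 5/2 kN·m
Load 3 — triangular load w₀=20 kN/m (0→w₀ over full span):
  M_3 = 3w₀Lx/20 - w₀L²/30 - w₀x³/(6L) = 3·20·16·8/20 - 20·16²/30 - 20·8³/(6·16) = 320/3 kN·m
Load 4 — uniform load w=17 kN/m over full span:
  M_4 = wLx/2 - wL²/12 - wx²/2 = 17·16·8/2 - 17·16²/12 - 17·8²/2 = 544/3 kN·m
Superposition: M = Σ M_i = 573/2 kN·m ≈ 286.500000 kN·m

M(8) = 573/2 kN·m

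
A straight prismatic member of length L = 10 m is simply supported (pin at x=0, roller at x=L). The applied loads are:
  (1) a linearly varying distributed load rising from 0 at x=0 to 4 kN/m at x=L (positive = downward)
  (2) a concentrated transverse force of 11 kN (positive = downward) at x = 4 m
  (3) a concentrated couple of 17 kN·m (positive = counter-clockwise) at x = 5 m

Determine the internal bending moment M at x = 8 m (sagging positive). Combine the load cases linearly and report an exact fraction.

Load 1 — triangular load w₀=4 kN/m (0→w₀ over full span):
  M_1 = w₀Lx/6 - w₀x³/(6L) = 4·10·8/6 - 4·8³/(6·10) = 96/5 kN·m
Load 2 — point force P=11 kN at a=4 m (b=L-a=6):
  M_2 = Pa(L-x)/L  [x>a] = 11·4·(10-8)/10 = 44/5 kN·m
Load 3 — applied couple M₀=17 kN·m at a=5 m (b=L-a=5):
  M_3 = M₀x/L - M₀  [x>a] = 17·8/10 - 17 = -17/5 kN·m
Superposition: M = Σ M_i = 123/5 kN·m ≈ 24.600000 kN·m

M(8) = 123/5 kN·m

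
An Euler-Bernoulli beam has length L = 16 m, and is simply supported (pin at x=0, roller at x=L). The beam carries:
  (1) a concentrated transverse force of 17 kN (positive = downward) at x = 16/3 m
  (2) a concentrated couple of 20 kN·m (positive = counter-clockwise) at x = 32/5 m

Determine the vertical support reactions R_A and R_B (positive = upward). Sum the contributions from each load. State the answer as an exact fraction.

R_A = 151/12 kN, R_B = 53/12 kN

Load 1 — point force P=17 kN at a=16/3 m (b=L-a=32/3):
  R_A = Pb/L = 17·(32/3)/16 = 34/3 kN
  R_B = Pa/L = 17·(16/3)/16 = 17/3 kN
Load 2 — applied couple M₀=20 kN·m at a=32/5 m (b=L-a=48/5):
  R_A = M₀/L = 20/16 = 5/4 kN
  R_B = -M₀/L = -20/16 = -5/4 kN
Superposition: R_A = 151/12 kN, R_B = 53/12 kN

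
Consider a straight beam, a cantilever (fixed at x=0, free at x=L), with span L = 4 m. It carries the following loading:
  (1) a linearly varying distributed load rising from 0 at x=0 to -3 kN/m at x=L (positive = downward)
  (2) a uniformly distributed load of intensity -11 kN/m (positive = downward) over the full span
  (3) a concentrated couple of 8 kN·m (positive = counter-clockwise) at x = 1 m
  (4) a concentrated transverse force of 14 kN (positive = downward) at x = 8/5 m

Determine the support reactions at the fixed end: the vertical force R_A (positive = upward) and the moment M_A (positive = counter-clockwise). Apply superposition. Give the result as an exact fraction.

R_A = -36 kN, M_A = -448/5 kN·m

Load 1 — triangular load w₀=-3 kN/m (0→w₀ over full span):
  R_A = w₀L/2 = (-3)·4/2 = -6 kN
  M_A = w₀L²/3 = (-3)·4²/3 = -16 kN·m
Load 2 — uniform load w=-11 kN/m over full span:
  R_A = wL = (-11)·4 = -44 kN
  M_A = wL²/2 = (-11)·4²/2 = -88 kN·m
Load 3 — applied couple M₀=8 kN·m at a=1 m (b=L-a=3):
  R_A = 0 kN
  M_A = -M₀ = -8 kN·m
Load 4 — point force P=14 kN at a=8/5 m (b=L-a=12/5):
  R_A = P = 14 kN
  M_A = Pa = 14·(8/5) = 112/5 kN·m
Superposition: R_A = -36 kN, M_A = -448/5 kN·m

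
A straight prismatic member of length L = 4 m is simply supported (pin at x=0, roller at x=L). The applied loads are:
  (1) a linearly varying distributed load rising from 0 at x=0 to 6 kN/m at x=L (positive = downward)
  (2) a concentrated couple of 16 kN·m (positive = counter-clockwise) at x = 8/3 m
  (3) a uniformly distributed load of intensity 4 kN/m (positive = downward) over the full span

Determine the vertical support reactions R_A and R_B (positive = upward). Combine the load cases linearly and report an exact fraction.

Load 1 — triangular load w₀=6 kN/m (0→w₀ over full span):
  R_A = w₀L/6 = 6·4/6 = 4 kN
  R_B = w₀L/3 = 6·4/3 = 8 kN
Load 2 — applied couple M₀=16 kN·m at a=8/3 m (b=L-a=4/3):
  R_A = M₀/L = 16/4 = 4 kN
  R_B = -M₀/L = -16/4 = -4 kN
Load 3 — uniform load w=4 kN/m over full span:
  R_A = wL/2 = 4·4/2 = 8 kN
  R_B = wL/2 = 4·4/2 = 8 kN
Superposition: R_A = 16 kN, R_B = 12 kN

R_A = 16 kN, R_B = 12 kN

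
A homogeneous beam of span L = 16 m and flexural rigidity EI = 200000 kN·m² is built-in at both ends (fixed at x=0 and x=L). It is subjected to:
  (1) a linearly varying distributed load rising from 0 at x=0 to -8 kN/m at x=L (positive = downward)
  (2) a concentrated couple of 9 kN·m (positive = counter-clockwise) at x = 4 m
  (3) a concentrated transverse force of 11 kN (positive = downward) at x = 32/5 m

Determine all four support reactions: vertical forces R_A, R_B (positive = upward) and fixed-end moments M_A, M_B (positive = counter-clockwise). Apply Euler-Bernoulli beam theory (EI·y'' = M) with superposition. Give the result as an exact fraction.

R_A = -183027/16000 kN, M_A = -267661/6000 kN·m, R_B = -664973/16000 kN, M_B = 176633/2000 kN·m

Load 1 — triangular load w₀=-8 kN/m (0→w₀ over full span):
  R_A = 3w₀L/20 = 3·(-8)·16/20 = -96/5 kN
  M_A = w₀L²/30 = (-8)·16²/30 = -1024/15 kN·m
  R_B = 7w₀L/20 = 7·(-8)·16/20 = -224/5 kN
  M_B = -w₀L²/20 = -(-8)·16²/20 = 512/5 kN·m
Load 2 — applied couple M₀=9 kN·m at a=4 m (b=L-a=12):
  R_A = 6M₀ab/L³ = 6·9·4·12/16³ = 81/128 kN
  M_A = M₀b(2a-b)/L² = 9·12·(2·4-12)/16² = -27/16 kN·m
  R_B = -6M₀ab/L³ = -6·9·4·12/16³ = -81/128 kN
  M_B = M₀a(2b-a)/L² = 9·4·(2·12-4)/16² = 45/16 kN·m
Load 3 — point force P=11 kN at a=32/5 m (b=L-a=48/5):
  R_A = Pb²(3a+b)/L³ = 11·(48/5)²·(3·(32/5)+(48/5))/16³ = 891/125 kN
  M_A = Pab²/L² = 11·(32/5)·(48/5)²/16² = 3168/125 kN·m
  R_B = Pa²(a+3b)/L³ = 11·(32/5)²·((32/5)+3·(48/5))/16³ = 484/125 kN
  M_B = -Pa²b/L² = -11·(32/5)²·(48/5)/16² = -2112/125 kN·m
Superposition: R_A = -183027/16000 kN, M_A = -267661/6000 kN·m, R_B = -664973/16000 kN, M_B = 176633/2000 kN·m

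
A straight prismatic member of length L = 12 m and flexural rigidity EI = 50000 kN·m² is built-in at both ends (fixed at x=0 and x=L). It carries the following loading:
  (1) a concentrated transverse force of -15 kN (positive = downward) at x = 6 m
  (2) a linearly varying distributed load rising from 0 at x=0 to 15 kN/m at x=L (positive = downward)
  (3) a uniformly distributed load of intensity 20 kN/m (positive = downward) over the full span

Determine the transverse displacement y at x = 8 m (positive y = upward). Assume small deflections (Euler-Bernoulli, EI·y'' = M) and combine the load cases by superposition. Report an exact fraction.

Load 1 — point force P=-15 kN at a=6 m (b=L-a=6):
  y_1 = -Pa²(L-x)²(3bL-(3b+a)(L-x))/(6L³EI)  [x>a] = -(-15)·6²·(12-8)²·(3·6·12-(3·6+6)·(12-8))/(6·12³·50000) = 1/500 m
Load 2 — triangular load w₀=15 kN/m (0→w₀ over full span):
  y_2 = -w₀x²(L-x)²(x+2L)/(120LEI) = -15·8²·(12-8)²·(8+2·12)/(120·12·50000) = -64/9375 m
Load 3 — uniform load w=20 kN/m over full span:
  y_3 = -wx²(L-x)²/(24EI) = -20·8²·(12-8)²/(24·50000) = -32/1875 m
Superposition: y = Σ y_i = -821/37500 m ≈ -0.021893 m

y(8) = -821/37500 m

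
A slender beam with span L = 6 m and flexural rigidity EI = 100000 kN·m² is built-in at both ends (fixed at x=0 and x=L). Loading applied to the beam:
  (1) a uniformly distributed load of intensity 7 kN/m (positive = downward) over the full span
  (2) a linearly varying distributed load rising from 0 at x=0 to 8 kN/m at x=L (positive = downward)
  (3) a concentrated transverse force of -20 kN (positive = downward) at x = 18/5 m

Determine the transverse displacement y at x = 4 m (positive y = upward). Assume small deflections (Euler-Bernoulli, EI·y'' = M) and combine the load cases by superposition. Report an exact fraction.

Load 1 — uniform load w=7 kN/m over full span:
  y_1 = -wx²(L-x)²/(24EI) = -7·4²·(6-4)²/(24·100000) = -7/37500 m
Load 2 — triangular load w₀=8 kN/m (0→w₀ over full span):
  y_2 = -w₀x²(L-x)²(x+2L)/(120LEI) = -8·4²·(6-4)²·(4+2·6)/(120·6·100000) = -16/140625 m
Load 3 — point force P=-20 kN at a=18/5 m (b=L-a=12/5):
  y_3 = -Pa²(L-x)²(3bL-(3b+a)(L-x))/(6L³EI)  [x>a] = -(-20)·(18/5)²·(6-4)²·(3·(12/5)·6-(3·(12/5)+(18/5))·(6-4))/(6·6³·100000) = 27/156250 m
Superposition: y = Σ y_i = -359/2812500 m ≈ -0.000128 m

y(4) = -359/2812500 m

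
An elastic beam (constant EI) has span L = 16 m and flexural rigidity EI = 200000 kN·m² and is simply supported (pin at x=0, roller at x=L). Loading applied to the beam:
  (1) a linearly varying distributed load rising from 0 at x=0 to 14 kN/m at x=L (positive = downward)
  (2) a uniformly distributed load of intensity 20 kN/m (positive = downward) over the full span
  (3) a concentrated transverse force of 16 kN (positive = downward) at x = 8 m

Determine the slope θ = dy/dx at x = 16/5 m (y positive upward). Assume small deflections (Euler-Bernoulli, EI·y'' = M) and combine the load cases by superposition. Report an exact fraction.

θ(16/5) = -338036/17578125 rad

Load 1 — triangular load w₀=14 kN/m (0→w₀ over full span):
  θ_1 = -w₀(7L⁴-30L²x²+15x⁴)/(360LEI) = -14·(7·16⁴-30·16²·(16/5)²+15·(16/5)⁴)/(360·16·200000) = -81536/17578125 rad
Load 2 — uniform load w=20 kN/m over full span:
  θ_2 = -w(L³-6Lx²+4x³)/(24EI) = -20·(16³-6·16·(16/5)²+4·(16/5)³)/(24·200000) = -1056/78125 rad
Load 3 — point force P=16 kN at a=8 m (b=L-a=8):
  θ_3 = -Pb(L²-b²-3x²)/(6LEI)  [x≤a] = -16·8·(16²-8²-3·(16/5)²)/(6·16·200000) = -84/78125 rad
Superposition: θ = Σ θ_i = -338036/17578125 rad ≈ -0.019230 rad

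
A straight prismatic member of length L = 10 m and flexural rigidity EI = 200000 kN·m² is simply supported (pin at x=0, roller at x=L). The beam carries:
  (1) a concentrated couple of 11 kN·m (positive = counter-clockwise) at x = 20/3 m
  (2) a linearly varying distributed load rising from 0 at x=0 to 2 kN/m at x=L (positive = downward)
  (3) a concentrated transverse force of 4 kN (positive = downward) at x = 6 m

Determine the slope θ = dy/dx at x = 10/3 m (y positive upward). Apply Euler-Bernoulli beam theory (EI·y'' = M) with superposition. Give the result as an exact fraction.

Load 1 — applied couple M₀=11 kN·m at a=20/3 m (b=L-a=10/3):
  θ_1 = (M₀x²/(2L)+C₁)/EI  [x≤a] with C₁=M₀(3b²-L²)/(6L)=-110/9 = (11·(10/3)²/(2·10)+(-110/9))/200000 = -11/360000 rad
Load 2 — triangular load w₀=2 kN/m (0→w₀ over full span):
  θ_2 = -w₀(7L⁴-30L²x²+15x⁴)/(360LEI) = -2·(7·10⁴-30·10²·(10/3)²+15·(10/3)⁴)/(360·10·200000) = -13/121500 rad
Load 3 — point force P=4 kN at a=6 m (b=L-a=4):
  θ_3 = -Pb(L²-b²-3x²)/(6LEI)  [x≤a] = -4·4·(10²-4²-3·(10/3)²)/(6·10·200000) = -19/281250 rad
Superposition: θ = Σ θ_i = -49841/243000000 rad ≈ -0.000205 rad

θ(10/3) = -49841/243000000 rad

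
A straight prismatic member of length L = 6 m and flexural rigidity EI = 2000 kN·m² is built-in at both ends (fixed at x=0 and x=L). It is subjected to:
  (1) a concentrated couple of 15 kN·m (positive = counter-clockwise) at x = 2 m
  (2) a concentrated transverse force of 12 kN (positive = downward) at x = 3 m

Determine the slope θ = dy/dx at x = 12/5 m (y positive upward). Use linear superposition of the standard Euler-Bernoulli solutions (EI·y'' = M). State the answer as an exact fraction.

θ(12/5) = -9/25000 rad

Load 1 — applied couple M₀=15 kN·m at a=2 m (b=L-a=4):
  θ_1 = (R_Ax²/2 - M_Ax - M₀(x-a))/EI  [x>a] with R_A=10/3, M_A=0 = ((10/3)·(12/5)²/2 - 0·(12/5) - 15·((12/5)-2))/2000 = 9/5000 rad
Load 2 — point force P=12 kN at a=3 m (b=L-a=3):
  θ_2 = -Pb²x(2aL-(3a+b)x)/(2L³EI)  [x≤a] = -12·3²·(12/5)·(2·3·6-(3·3+3)·(12/5))/(2·6³·2000) = -27/12500 rad
Superposition: θ = Σ θ_i = -9/25000 rad ≈ -0.000360 rad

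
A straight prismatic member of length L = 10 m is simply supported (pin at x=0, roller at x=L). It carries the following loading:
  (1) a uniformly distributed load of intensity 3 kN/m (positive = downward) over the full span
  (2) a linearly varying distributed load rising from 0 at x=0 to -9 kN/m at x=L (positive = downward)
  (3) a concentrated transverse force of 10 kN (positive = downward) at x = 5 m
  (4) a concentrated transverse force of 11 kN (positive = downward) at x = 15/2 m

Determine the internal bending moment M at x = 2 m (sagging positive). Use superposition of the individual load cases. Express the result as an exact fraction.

Load 1 — uniform load w=3 kN/m over full span:
  M_1 = wx(L-x)/2 = 3·2·(10-2)/2 = 24 kN·m
Load 2 — triangular load w₀=-9 kN/m (0→w₀ over full span):
  M_2 = w₀Lx/6 - w₀x³/(6L) = (-9)·10·2/6 - (-9)·2³/(6·10) = -144/5 kN·m
Load 3 — point force P=10 kN at a=5 m (b=L-a=5):
  M_3 = Pbx/L  [x≤a] = 10·5·2/10 = 10 kN·m
Load 4 — point force P=11 kN at a=15/2 m (b=L-a=5/2):
  M_4 = Pbx/L  [x≤a] = 11·(5/2)·2/10 = 11/2 kN·m
Superposition: M = Σ M_i = 107/10 kN·m ≈ 10.700000 kN·m

M(2) = 107/10 kN·m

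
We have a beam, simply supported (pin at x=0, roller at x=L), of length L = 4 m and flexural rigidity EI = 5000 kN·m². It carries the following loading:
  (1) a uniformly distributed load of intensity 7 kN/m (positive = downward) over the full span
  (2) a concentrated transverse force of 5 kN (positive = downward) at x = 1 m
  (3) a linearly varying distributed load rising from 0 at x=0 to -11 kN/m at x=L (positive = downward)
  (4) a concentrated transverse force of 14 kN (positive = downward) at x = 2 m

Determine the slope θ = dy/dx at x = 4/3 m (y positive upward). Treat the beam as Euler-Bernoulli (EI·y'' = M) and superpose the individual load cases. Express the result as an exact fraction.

Load 1 — uniform load w=7 kN/m over full span:
  θ_1 = -w(L³-6Lx²+4x³)/(24EI) = -7·(4³-6·4·(4/3)²+4·(4/3)³)/(24·5000) = -91/50625 rad
Load 2 — point force P=5 kN at a=1 m (b=L-a=3):
  θ_2 = -Pa(2L²-6Lx+3x²+a²)/(6LEI)  [x>a] = -5·1·(2·4²-6·4·(4/3)+3·(4/3)²+1²)/(6·4·5000) = -19/72000 rad
Load 3 — triangular load w₀=-11 kN/m (0→w₀ over full span):
  θ_3 = -w₀(7L⁴-30L²x²+15x⁴)/(360LEI) = -(-11)·(7·4⁴-30·4²·(4/3)²+15·(4/3)⁴)/(360·4·5000) = 1144/759375 rad
Load 4 — point force P=14 kN at a=2 m (b=L-a=2):
  θ_4 = -Pb(L²-b²-3x²)/(6LEI)  [x≤a] = -14·2·(4²-2²-3·(4/3)²)/(6·4·5000) = -7/4500 rad
Superposition: θ = Σ θ_i = -102569/48600000 rad ≈ -0.002110 rad

θ(4/3) = -102569/48600000 rad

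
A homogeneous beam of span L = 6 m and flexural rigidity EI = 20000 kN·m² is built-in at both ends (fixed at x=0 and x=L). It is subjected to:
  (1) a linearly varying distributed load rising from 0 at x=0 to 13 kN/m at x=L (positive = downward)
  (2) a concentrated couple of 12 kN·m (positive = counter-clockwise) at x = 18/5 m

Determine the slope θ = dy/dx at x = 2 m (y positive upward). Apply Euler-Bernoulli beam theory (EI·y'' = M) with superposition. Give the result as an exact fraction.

θ(2) = -157/281250 rad

Load 1 — triangular load w₀=13 kN/m (0→w₀ over full span):
  θ_1 = -w₀(2x(L-x)(L-2x)(x+2L)+x²(L-x)²)/(120LEI) = -13·(2·2·(6-2)·(6-2·2)·(2+2·6)+2²·(6-2)²)/(120·6·20000) = -13/28125 rad
Load 2 — applied couple M₀=12 kN·m at a=18/5 m (b=L-a=12/5):
  θ_2 = (R_Ax²/2 - M_Ax)/EI  [x≤a] with R_A=72/25, M_A=96/25 = ((72/25)·2²/2 - (96/25)·2)/20000 = -3/31250 rad
Superposition: θ = Σ θ_i = -157/281250 rad ≈ -0.000558 rad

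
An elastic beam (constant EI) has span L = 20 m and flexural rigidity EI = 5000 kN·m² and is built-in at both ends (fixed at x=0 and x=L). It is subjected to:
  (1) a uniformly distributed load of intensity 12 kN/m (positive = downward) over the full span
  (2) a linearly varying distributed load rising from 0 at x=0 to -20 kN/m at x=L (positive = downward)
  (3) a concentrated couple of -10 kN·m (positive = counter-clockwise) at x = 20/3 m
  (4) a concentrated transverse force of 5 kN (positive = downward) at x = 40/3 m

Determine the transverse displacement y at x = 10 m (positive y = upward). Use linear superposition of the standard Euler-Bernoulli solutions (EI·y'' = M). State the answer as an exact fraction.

y(10) = -169/810 m

Load 1 — uniform load w=12 kN/m over full span:
  y_1 = -wx²(L-x)²/(24EI) = -12·10²·(20-10)²/(24·5000) = -1 m
Load 2 — triangular load w₀=-20 kN/m (0→w₀ over full span):
  y_2 = -w₀x²(L-x)²(x+2L)/(120LEI) = -(-20)·10²·(20-10)²·(10+2·20)/(120·20·5000) = 5/6 m
Load 3 — applied couple M₀=-10 kN·m at a=20/3 m (b=L-a=40/3):
  y_3 = (R_Ax³/6 - M_Ax²/2 - M₀(x-a)²/2)/EI  [x>a] with R_A=-2/3, M_A=0 = ((-2/3)·10³/6 - 0·10²/2 - (-10)·(10-(20/3))²/2)/5000 = -1/90 m
Load 4 — point force P=5 kN at a=40/3 m (b=L-a=20/3):
  y_4 = -Pb²x²(3aL-(3a+b)x)/(6L³EI)  [x≤a] = -5·(20/3)²·10²·(3·(40/3)·20-(3·(40/3)+(20/3))·10)/(6·20³·5000) = -5/162 m
Superposition: y = Σ y_i = -169/810 m ≈ -0.208642 m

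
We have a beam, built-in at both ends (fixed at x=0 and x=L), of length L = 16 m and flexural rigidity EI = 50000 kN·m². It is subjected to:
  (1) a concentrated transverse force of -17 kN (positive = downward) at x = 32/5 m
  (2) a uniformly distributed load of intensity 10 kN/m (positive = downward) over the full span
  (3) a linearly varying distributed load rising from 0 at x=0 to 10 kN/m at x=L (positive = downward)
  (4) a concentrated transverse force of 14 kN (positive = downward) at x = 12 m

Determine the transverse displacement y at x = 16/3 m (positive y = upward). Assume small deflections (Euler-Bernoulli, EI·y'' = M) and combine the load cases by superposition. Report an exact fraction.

Load 1 — point force P=-17 kN at a=32/5 m (b=L-a=48/5):
  y_1 = -Pb²x²(3aL-(3a+b)x)/(6L³EI)  [x≤a] = -(-17)·(48/5)²·(16/3)²·(3·(32/5)·16-(3·(32/5)+(48/5))·(16/3))/(6·16³·50000) = 2176/390625 m
Load 2 — uniform load w=10 kN/m over full span:
  y_2 = -wx²(L-x)²/(24EI) = -10·(16/3)²·(16-(16/3))²/(24·50000) = -4096/151875 m
Load 3 — triangular load w₀=10 kN/m (0→w₀ over full span):
  y_3 = -w₀x²(L-x)²(x+2L)/(120LEI) = -10·(16/3)²·(16-(16/3))²·((16/3)+2·16)/(120·16·50000) = -28672/2278125 m
Load 4 — point force P=14 kN at a=12 m (b=L-a=4):
  y_4 = -Pb²x²(3aL-(3a+b)x)/(6L³EI)  [x≤a] = -14·4²·(16/3)²·(3·12·16-(3·12+4)·(16/3))/(6·16³·50000) = -476/253125 m
Superposition: y = Σ y_i = -10213196/284765625 m ≈ -0.035865 m

y(16/3) = -10213196/284765625 m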